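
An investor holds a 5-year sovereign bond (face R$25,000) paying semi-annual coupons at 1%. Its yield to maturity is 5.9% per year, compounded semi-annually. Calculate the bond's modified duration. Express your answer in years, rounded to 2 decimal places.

4.73 years

Periodic yield y = 0.0295. First find Macaulay duration:
  t   CF        PV=CF/(1+0.0295)^t    t·PV
  1       125.00       121.4182       121.4182
  2       125.00       117.9390       235.8779
  3       125.00       114.5595       343.6784
  4       125.00       111.2768       445.1072
  5       125.00       108.0882       540.4410
  6       125.00       104.9910       629.9458
  7       125.00       101.9825       713.8773
  8       125.00        99.0602       792.4816
  9       125.00        96.2217       865.9950
  10   25,125.00    18,786.3566   187,863.5656
  Σ                 19,761.8934   192,552.3879
P = 19,761.8934; Macaulay duration = 192,552.3879 / 19,761.8934 = 9.74362 half-year periods = 4.87181 years.
Modified duration = D_Mac / (1 + y) = 4.87181 / 1.0295 = 4.73221 years.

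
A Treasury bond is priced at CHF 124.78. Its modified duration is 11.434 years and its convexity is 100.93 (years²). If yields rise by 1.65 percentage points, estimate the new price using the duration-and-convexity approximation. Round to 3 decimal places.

Duration effect: -D_mod·Δy = -11.434 × (+0.0165) = -0.188661
Convexity effect: ½·C·(Δy)² = 0.5 × 100.93 × (0.0165)² = +0.01373909625
ΔP/P ≈ -0.188661 + 0.01373909625 = -0.17492190375
New price ≈ 124.78 × (1 - 0.17492190375) = 102.953244850075.

CHF 102.953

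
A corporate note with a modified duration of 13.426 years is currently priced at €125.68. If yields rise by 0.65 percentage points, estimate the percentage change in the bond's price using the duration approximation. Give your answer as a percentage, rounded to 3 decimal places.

Duration approximation: ΔP/P ≈ -D_mod · Δy = -13.426 × (+0.0065) = -0.087269.
As a percentage: -8.7269%.

-8.727%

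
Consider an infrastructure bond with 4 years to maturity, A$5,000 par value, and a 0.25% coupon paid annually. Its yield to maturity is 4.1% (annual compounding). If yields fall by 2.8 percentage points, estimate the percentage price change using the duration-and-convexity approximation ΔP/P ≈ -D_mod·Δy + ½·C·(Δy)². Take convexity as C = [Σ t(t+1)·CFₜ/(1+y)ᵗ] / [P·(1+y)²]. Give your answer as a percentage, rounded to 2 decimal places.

With y = 0.041:
  t   CF        PV=CF/(1+0.041)^t    t·PV        t(t+1)·PV
  1        12.50        12.0077        12.0077          24.0154
  2        12.50        11.5348        23.0695          69.2086
  3        12.50        11.0805        33.2414         132.9655
  4     5,012.50     4,268.2659    17,073.0636      85,365.3182
  Σ                  4,302.8888    17,141.3822      85,591.5076
P = 4,302.8888; D_Mac = 3.98369 yrs; D_mod = 3.82679 yrs; C = 18.35562.
Duration effect: -3.82679 × (-0.028) = +0.107150
Convexity effect: 0.5 × 18.35562 × (-0.028)² = +0.0071954
ΔP/P ≈ +0.107150 + 0.0071954 = +0.114346 = +11.4346%.

+11.43%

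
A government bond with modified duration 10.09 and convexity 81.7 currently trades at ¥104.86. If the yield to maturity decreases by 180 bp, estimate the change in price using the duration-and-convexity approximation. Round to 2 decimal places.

Duration effect: -D_mod·Δy = -10.09 × (-0.018) = +0.181620
Convexity effect: ½·C·(Δy)² = 0.5 × 81.7 × (-0.018)² = +0.0132354
ΔP/P ≈ +0.181620 + 0.0132354 = +0.1948554
ΔP ≈ 104.86 × (+0.1948554) = +20.432537244.

+¥20.43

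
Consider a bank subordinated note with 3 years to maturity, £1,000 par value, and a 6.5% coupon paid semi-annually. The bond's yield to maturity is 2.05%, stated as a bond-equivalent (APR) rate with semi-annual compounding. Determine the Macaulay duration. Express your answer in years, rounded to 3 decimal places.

2.789 years

Periodic yield y = 0.01025. Discount each cash flow and weight by its period:
  t   CF        PV=CF/(1+0.01025)^t    t·PV
  1        32.50        32.1703        32.1703
  2        32.50        31.8439        63.6877
  3        32.50        31.5208        94.5623
  4        32.50        31.2010       124.8038
  5        32.50        30.8844       154.4220
  6     1,032.50       971.2184     5,827.3105
  Σ                  1,128.8386     6,296.9565
Price P = Σ PV = 1,128.8386.
Macaulay duration = Σ(t·PV) / P = 6,296.9565 / 1,128.8386 = 5.57826 half-year periods.
In years: 5.57826 / 2 = 2.78913 years.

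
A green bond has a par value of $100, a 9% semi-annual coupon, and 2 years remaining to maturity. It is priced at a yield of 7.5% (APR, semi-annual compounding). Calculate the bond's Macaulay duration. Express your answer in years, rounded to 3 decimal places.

Periodic yield y = 0.0375. Discount each cash flow and weight by its period:
  t   CF        PV=CF/(1+0.0375)^t    t·PV
  1         4.50         4.3373         4.3373
  2         4.50         4.1806         8.3612
  3         4.50         4.0295        12.0884
  4       104.50        90.1911       360.7646
  Σ                    102.7385       385.5515
Price P = Σ PV = 102.7385.
Macaulay duration = Σ(t·PV) / P = 385.5515 / 102.7385 = 3.75274 half-year periods.
In years: 3.75274 / 2 = 1.87637 years.

1.876 years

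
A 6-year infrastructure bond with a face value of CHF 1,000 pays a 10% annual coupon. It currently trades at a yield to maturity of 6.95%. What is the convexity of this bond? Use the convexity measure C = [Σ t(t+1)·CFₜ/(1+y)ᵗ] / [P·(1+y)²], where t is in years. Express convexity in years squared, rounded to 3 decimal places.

With y = 0.0695:
  t   CF        PV=CF/(1+0.0695)^t    t·PV        t(t+1)·PV
  1       100.00        93.5016        93.5016         187.0033
  2       100.00        87.4256       174.8511         524.5534
  3       100.00        81.7443       245.2330         980.9319
  4       100.00        76.4323       305.7291       1,528.6457
  5       100.00        71.4654       357.3272       2,143.9631
  6     1,100.00       735.0349     4,410.2093      30,871.4652
  Σ                  1,145.6041     5,586.8514      36,236.5626
P = 1,145.6041.
Convexity = Σ t(t+1)·PV / [P·(1+y)²] = 36,236.5626 / (1,145.6041 × 1.143830) = 27.65355.

27.654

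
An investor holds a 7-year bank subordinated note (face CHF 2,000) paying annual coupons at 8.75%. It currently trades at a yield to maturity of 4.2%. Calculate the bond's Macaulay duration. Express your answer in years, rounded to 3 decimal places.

5.702 years

Periodic yield y = 0.042. Discount each cash flow and weight by its year:
  t   CF        PV=CF/(1+0.042)^t    t·PV
  1       175.00       167.9463       167.9463
  2       175.00       161.1768       322.3537
  3       175.00       154.6803       464.0408
  4       175.00       148.4455       593.7822
  5       175.00       142.4621       712.3107
  6       175.00       136.7199       820.3194
  7     2,175.00     1,630.7419    11,415.1933
  Σ                  2,542.1728    14,495.9462
Price P = Σ PV = 2,542.1728.
Macaulay duration = Σ(t·PV) / P = 14,495.9462 / 2,542.1728 = 5.70219 years.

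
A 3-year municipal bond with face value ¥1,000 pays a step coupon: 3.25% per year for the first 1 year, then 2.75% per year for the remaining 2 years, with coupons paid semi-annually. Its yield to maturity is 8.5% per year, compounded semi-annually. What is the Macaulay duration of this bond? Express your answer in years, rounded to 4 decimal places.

2.8780 years

Periodic yield y = 0.0425. Discount each cash flow and weight by its period:
  t   CF        PV=CF/(1+0.0425)^t    t·PV
  1        16.25        15.5875        15.5875
  2        16.25        14.9521        29.9041
  3        13.75        12.1360        36.4079
  4        13.75        11.6412        46.5649
  5        13.75        11.1666        55.8332
  6     1,013.75       789.7225     4,738.3347
  Σ                    855.2059     4,922.6323
Price P = Σ PV = 855.2059.
Macaulay duration = Σ(t·PV) / P = 4,922.6323 / 855.2059 = 5.75608 half-year periods.
In years: 5.75608 / 2 = 2.87804 years.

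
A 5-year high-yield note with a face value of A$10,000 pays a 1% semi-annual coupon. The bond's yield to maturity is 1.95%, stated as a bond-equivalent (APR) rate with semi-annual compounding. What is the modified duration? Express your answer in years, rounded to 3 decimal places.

Periodic yield y = 0.00975. First find Macaulay duration:
  t   CF        PV=CF/(1+0.00975)^t    t·PV
  1        50.00        49.5172        49.5172
  2        50.00        49.0391        98.0782
  3        50.00        48.5656       145.6967
  4        50.00        48.0966       192.3865
  5        50.00        47.6322       238.1610
  6        50.00        47.1723       283.0337
  7        50.00        46.7168       327.0175
  8        50.00        46.2657       370.1256
  9        50.00        45.8190       412.3707
  10   10,050.00     9,120.6847    91,206.8472
  Σ                  9,549.5091    93,323.2341
P = 9,549.5091; Macaulay duration = 93,323.2341 / 9,549.5091 = 9.77257 half-year periods = 4.88628 years.
Modified duration = D_Mac / (1 + y) = 4.88628 / 1.00975 = 4.83910 years.

4.839 years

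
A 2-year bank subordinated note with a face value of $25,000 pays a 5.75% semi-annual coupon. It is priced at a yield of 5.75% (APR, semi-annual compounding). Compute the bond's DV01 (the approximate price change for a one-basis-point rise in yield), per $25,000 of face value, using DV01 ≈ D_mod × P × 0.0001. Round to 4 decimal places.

Periodic yield y = 0.02875.
  t   CF        PV=CF/(1+0.02875)^t    t·PV
  1       718.75       698.6634       698.6634
  2       718.75       679.1382     1,358.2764
  3       718.75       660.1586     1,980.4759
  4    25,718.75    22,962.0397    91,848.1589
  Σ                 25,000.0000    95,885.5747
P = 25,000.0000; D_Mac = 3.83542 half-year periods = 1.91771 yrs; D_mod = 1.86412 yrs.
DV01 ≈ 1.86412 × 25,000.0000 × 0.0001 = 4.660295.

$4.6603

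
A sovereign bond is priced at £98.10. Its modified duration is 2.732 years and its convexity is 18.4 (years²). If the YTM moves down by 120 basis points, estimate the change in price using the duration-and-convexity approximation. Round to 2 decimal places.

Duration effect: -D_mod·Δy = -2.732 × (-0.012) = +0.032784
Convexity effect: ½·C·(Δy)² = 0.5 × 18.4 × (-0.012)² = +0.0013248
ΔP/P ≈ +0.032784 + 0.0013248 = +0.0341088
ΔP ≈ 98.10 × (+0.0341088) = +3.34607328.

+£3.35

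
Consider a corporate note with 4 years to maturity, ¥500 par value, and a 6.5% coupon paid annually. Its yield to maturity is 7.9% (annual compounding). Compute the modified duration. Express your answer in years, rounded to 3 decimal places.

3.373 years

Periodic yield y = 0.079. First find Macaulay duration:
  t   CF        PV=CF/(1+0.079)^t    t·PV
  1        32.50        30.1205        30.1205
  2        32.50        27.9152        55.8304
  3        32.50        25.8713        77.6140
  4       532.50       392.8564     1,571.4256
  Σ                    476.7634     1,734.9905
P = 476.7634; Macaulay duration = 1,734.9905 / 476.7634 = 3.63910 years.
Modified duration = D_Mac / (1 + y) = 3.63910 / 1.079 = 3.37266 years.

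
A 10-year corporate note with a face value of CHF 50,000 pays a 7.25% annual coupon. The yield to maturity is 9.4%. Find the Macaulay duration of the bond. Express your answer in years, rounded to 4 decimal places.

7.2331 years

Periodic yield y = 0.094. Discount each cash flow and weight by its year:
  t   CF        PV=CF/(1+0.094)^t    t·PV
  1     3,625.00     3,313.5283     3,313.5283
  2     3,625.00     3,028.8193     6,057.6386
  3     3,625.00     2,768.5734     8,305.7203
  4     3,625.00     2,530.6887    10,122.7547
  5     3,625.00     2,313.2438    11,566.2188
  6     3,625.00     2,114.4824    12,686.8945
  7     3,625.00     1,932.7993    13,529.5950
  8     3,625.00     1,766.7270    14,133.8156
  9     3,625.00     1,614.9241    14,534.3168
  10   53,625.00    21,837.0559   218,370.5587
  Σ                 43,220.8421   312,621.0415
Price P = Σ PV = 43,220.8421.
Macaulay duration = Σ(t·PV) / P = 312,621.0415 / 43,220.8421 = 7.23311 years.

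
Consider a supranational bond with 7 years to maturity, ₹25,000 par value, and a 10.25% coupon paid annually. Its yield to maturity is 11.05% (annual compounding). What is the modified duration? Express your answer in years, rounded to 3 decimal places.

Periodic yield y = 0.1105. First find Macaulay duration:
  t   CF        PV=CF/(1+0.1105)^t    t·PV
  1     2,562.50     2,307.5191     2,307.5191
  2     2,562.50     2,077.9101     4,155.8201
  3     2,562.50     1,871.1482     5,613.4446
  4     2,562.50     1,684.9601     6,739.8404
  5     2,562.50     1,517.2986     7,586.4930
  6     2,562.50     1,366.3202     8,197.9213
  7    27,562.50    13,233.9249    92,637.4745
  Σ                 24,059.0813   127,238.5132
P = 24,059.0813; Macaulay duration = 127,238.5132 / 24,059.0813 = 5.28859 years.
Modified duration = D_Mac / (1 + y) = 5.28859 / 1.1105 = 4.76235 years.

4.762 years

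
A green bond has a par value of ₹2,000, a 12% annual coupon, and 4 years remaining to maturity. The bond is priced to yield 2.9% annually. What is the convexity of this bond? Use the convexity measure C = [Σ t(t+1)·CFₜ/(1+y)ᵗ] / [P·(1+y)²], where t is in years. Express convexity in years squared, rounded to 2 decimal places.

15.67

With y = 0.029:
  t   CF        PV=CF/(1+0.029)^t    t·PV        t(t+1)·PV
  1       240.00       233.2362       233.2362         466.4723
  2       240.00       226.6629       453.3259       1,359.9776
  3       240.00       220.2750       660.8249       2,643.2994
  4     2,240.00     1,997.9588     7,991.8350      39,959.1752
  Σ                  2,678.1328     9,339.2219      44,428.9245
P = 2,678.1328.
Convexity = Σ t(t+1)·PV / [P·(1+y)²] = 44,428.9245 / (2,678.1328 × 1.058841) = 15.66762.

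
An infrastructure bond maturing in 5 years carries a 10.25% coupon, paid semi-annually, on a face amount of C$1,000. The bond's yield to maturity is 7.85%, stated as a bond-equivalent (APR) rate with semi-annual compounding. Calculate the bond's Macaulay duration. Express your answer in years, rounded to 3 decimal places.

4.085 years

Periodic yield y = 0.03925. Discount each cash flow and weight by its period:
  t   CF        PV=CF/(1+0.03925)^t    t·PV
  1        51.25        49.3144        49.3144
  2        51.25        47.4519        94.9038
  3        51.25        45.6598       136.9793
  4        51.25        43.9353       175.7413
  5        51.25        42.2760       211.3799
  6        51.25        40.6793       244.0759
  7        51.25        39.1430       274.0007
  8        51.25        37.6646       301.3170
  9        51.25        36.2421       326.1791
  10    1,051.25       715.3287     7,153.2874
  Σ                  1,097.6952     8,967.1788
Price P = Σ PV = 1,097.6952.
Macaulay duration = Σ(t·PV) / P = 8,967.1788 / 1,097.6952 = 8.16910 half-year periods.
In years: 8.16910 / 2 = 4.08455 years.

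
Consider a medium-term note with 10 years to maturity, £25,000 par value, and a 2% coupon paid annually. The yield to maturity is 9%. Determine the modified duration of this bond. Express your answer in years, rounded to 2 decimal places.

8.06 years

Periodic yield y = 0.09. First find Macaulay duration:
  t   CF        PV=CF/(1+0.09)^t    t·PV
  1       500.00       458.7156       458.7156
  2       500.00       420.8400       841.6800
  3       500.00       386.0917     1,158.2752
  4       500.00       354.2126     1,416.8504
  5       500.00       324.9657     1,624.8285
  6       500.00       298.1337     1,788.8020
  7       500.00       273.5171     1,914.6199
  8       500.00       250.9331     2,007.4651
  9       500.00       230.2139     2,071.9250
  10   25,500.00    10,771.4756   107,714.7558
  Σ                 13,769.0990   120,997.9174
P = 13,769.0990; Macaulay duration = 120,997.9174 / 13,769.0990 = 8.78764 years.
Modified duration = D_Mac / (1 + y) = 8.78764 / 1.09 = 8.06206 years.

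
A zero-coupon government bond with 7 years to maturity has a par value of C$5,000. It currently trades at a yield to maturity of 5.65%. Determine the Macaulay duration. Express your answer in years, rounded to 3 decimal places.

7.000 years

A zero-coupon bond has a single cash flow at maturity, so its Macaulay duration equals its maturity: 7 years.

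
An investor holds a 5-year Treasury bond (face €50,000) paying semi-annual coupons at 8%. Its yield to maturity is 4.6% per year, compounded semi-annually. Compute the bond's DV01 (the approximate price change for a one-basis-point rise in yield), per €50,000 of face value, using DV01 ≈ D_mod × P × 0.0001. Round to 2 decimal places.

Periodic yield y = 0.023.
  t   CF        PV=CF/(1+0.023)^t    t·PV
  1     2,000.00     1,955.0342     1,955.0342
  2     2,000.00     1,911.0794     3,822.1588
  3     2,000.00     1,868.1128     5,604.3384
  4     2,000.00     1,826.1122     7,304.4488
  5     2,000.00     1,785.0559     8,925.2796
  6     2,000.00     1,744.9227    10,469.5362
  7     2,000.00     1,705.6918    11,939.8425
  8     2,000.00     1,667.3429    13,338.7432
  9     2,000.00     1,629.8562    14,668.7059
  10   52,000.00    41,423.5206   414,235.2056
  Σ                 57,516.7287   492,263.2933
P = 57,516.7287; D_Mac = 8.55861 half-year periods = 4.27931 yrs; D_mod = 4.18309 yrs.
DV01 ≈ 4.18309 × 57,516.7287 × 0.0001 = 24.059790.

€24.06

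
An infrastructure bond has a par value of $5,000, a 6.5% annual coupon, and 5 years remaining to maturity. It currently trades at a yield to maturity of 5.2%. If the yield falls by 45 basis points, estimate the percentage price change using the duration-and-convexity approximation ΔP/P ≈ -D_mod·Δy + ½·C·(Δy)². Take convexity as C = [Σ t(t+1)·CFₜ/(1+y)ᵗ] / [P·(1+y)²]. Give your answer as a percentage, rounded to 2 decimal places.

With y = 0.052:
  t   CF        PV=CF/(1+0.052)^t    t·PV        t(t+1)·PV
  1       325.00       308.9354       308.9354         617.8707
  2       325.00       293.6648       587.3296       1,761.9888
  3       325.00       279.1490       837.4471       3,349.7885
  4       325.00       265.3508     1,061.4032       5,307.0160
  5     5,325.00     4,132.7669    20,663.8346     123,983.0077
  Σ                  5,279.8669    23,458.9499     135,019.6717
P = 5,279.8669; D_Mac = 4.44309 yrs; D_mod = 4.22347 yrs; C = 23.10695.
Duration effect: -4.22347 × (-0.0045) = +0.019006
Convexity effect: 0.5 × 23.10695 × (-0.0045)² = +0.0002340
ΔP/P ≈ +0.019006 + 0.0002340 = +0.019240 = +1.9240%.

+1.92%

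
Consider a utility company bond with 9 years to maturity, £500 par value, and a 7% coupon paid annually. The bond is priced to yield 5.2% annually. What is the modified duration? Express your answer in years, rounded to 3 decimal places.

6.751 years

Periodic yield y = 0.052. First find Macaulay duration:
  t   CF        PV=CF/(1+0.052)^t    t·PV
  1        35.00        33.2700        33.2700
  2        35.00        31.6254        63.2509
  3        35.00        30.0622        90.1866
  4        35.00        28.5762       114.3050
  5        35.00        27.1637       135.8186
  6        35.00        25.8210       154.9262
  7        35.00        24.5447       171.8130
  8        35.00        23.3315       186.6518
  9       535.00       339.0097     3,051.0873
  Σ                    563.4045     4,001.3093
P = 563.4045; Macaulay duration = 4,001.3093 / 563.4045 = 7.10202 years.
Modified duration = D_Mac / (1 + y) = 7.10202 / 1.052 = 6.75097 years.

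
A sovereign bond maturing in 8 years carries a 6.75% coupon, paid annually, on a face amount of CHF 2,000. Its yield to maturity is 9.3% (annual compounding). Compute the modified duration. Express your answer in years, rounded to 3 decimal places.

Periodic yield y = 0.093. First find Macaulay duration:
  t   CF        PV=CF/(1+0.093)^t    t·PV
  1       135.00       123.5133       123.5133
  2       135.00       113.0039       226.0078
  3       135.00       103.3887       310.1662
  4       135.00        94.5917       378.3669
  5       135.00        86.5432       432.7160
  6       135.00        79.1795       475.0770
  7       135.00        72.4424       507.0966
  8     2,135.00     1,048.1817     8,385.4538
  Σ                  1,720.8444    10,838.3976
P = 1,720.8444; Macaulay duration = 10,838.3976 / 1,720.8444 = 6.29830 years.
Modified duration = D_Mac / (1 + y) = 6.29830 / 1.093 = 5.76240 years.

5.762 years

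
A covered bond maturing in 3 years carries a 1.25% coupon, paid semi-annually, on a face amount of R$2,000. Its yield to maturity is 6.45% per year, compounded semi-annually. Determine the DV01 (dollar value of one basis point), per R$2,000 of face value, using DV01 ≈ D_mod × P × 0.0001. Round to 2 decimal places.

Periodic yield y = 0.03225.
  t   CF        PV=CF/(1+0.03225)^t    t·PV
  1        12.50        12.1095        12.1095
  2        12.50        11.7311        23.4623
  3        12.50        11.3646        34.0939
  4        12.50        11.0096        44.0383
  5        12.50        10.6656        53.3280
  6     2,012.50     1,663.5143     9,981.0858
  Σ                  1,720.3947    10,148.1178
P = 1,720.3947; D_Mac = 5.89871 half-year periods = 2.94936 yrs; D_mod = 2.85721 yrs.
DV01 ≈ 2.85721 × 1,720.3947 × 0.0001 = 0.491553.

R$0.49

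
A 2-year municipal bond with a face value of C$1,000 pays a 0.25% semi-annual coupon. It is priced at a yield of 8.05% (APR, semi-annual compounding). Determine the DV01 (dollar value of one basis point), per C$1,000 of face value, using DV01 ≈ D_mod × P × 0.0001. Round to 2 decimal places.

Periodic yield y = 0.04025.
  t   CF        PV=CF/(1+0.04025)^t    t·PV
  1         1.25         1.2016         1.2016
  2         1.25         1.1551         2.3103
  3         1.25         1.1104         3.3313
  4     1,001.25       855.0502     3,420.2009
  Σ                    858.5175     3,427.0442
P = 858.5175; D_Mac = 3.99182 half-year periods = 1.99591 yrs; D_mod = 1.91868 yrs.
DV01 ≈ 1.91868 × 858.5175 × 0.0001 = 0.164722.

C$0.16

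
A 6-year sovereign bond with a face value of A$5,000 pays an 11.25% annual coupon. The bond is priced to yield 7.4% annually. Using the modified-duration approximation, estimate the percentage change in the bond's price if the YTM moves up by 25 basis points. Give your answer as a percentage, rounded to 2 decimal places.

-1.11%

Periodic yield y = 0.074. Modified duration first:
  t   CF        PV=CF/(1+0.074)^t    t·PV
  1       562.50       523.7430       523.7430
  2       562.50       487.6564       975.3129
  3       562.50       454.0563     1,362.1688
  4       562.50       422.7712     1,691.0848
  5       562.50       393.6417     1,968.2086
  6     5,562.50     3,624.4686    21,746.8113
  Σ                  5,906.3372    28,267.3295
P = 5,906.3372; D_Mac = 4.78593 yrs; D_mod = 4.78593/(1+0.074) = 4.45618 yrs.
ΔP/P ≈ -D_mod · Δy = -4.45618 × (+0.0025) = -0.011140 = -1.1140%.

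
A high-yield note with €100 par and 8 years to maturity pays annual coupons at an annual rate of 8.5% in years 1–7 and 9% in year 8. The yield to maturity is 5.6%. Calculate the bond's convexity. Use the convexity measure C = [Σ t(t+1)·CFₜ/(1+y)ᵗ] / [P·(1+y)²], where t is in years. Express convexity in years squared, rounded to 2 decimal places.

With y = 0.056:
  t   CF        PV=CF/(1+0.056)^t    t·PV        t(t+1)·PV
  1         8.50         8.0492         8.0492          16.0985
  2         8.50         7.6224        15.2448          45.7343
  3         8.50         7.2182        21.6545          86.6181
  4         8.50         6.8354        27.3416         136.7078
  5         8.50         6.4729        32.3645         194.1872
  6         8.50         6.1296        36.7779         257.4451
  7         8.50         5.8046        40.6321         325.0570
  8       109.00        70.4880       563.9040       5,075.1356
  Σ                    118.6203       745.9686       6,136.9836
P = 118.6203.
Convexity = Σ t(t+1)·PV / [P·(1+y)²] = 6,136.9836 / (118.6203 × 1.115136) = 46.39466.

46.39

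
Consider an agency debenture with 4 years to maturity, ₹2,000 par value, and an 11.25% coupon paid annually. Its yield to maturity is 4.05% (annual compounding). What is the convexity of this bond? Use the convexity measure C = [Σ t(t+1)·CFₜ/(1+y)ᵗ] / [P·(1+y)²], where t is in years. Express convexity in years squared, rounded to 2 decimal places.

With y = 0.0405:
  t   CF        PV=CF/(1+0.0405)^t    t·PV        t(t+1)·PV
  1       225.00       216.2422       216.2422         432.4844
  2       225.00       207.8253       415.6505       1,246.9516
  3       225.00       199.7360       599.2079       2,396.8315
  4     2,225.00     1,898.2861     7,593.1446      37,965.7228
  Σ                  2,522.0896     8,824.2452      42,041.9904
P = 2,522.0896.
Convexity = Σ t(t+1)·PV / [P·(1+y)²] = 42,041.9904 / (2,522.0896 × 1.082640) = 15.39709.

15.40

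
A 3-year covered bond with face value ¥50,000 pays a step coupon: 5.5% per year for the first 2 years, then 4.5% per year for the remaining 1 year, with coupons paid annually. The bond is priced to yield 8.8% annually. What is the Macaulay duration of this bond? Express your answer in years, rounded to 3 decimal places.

Periodic yield y = 0.088. Discount each cash flow and weight by its year:
  t   CF        PV=CF/(1+0.088)^t    t·PV
  1     2,750.00     2,527.5735     2,527.5735
  2     2,750.00     2,323.1374     4,646.2749
  3    52,250.00    40,569.4957   121,708.4870
  Σ                 45,420.2066   128,882.3353
Price P = Σ PV = 45,420.2066.
Macaulay duration = Σ(t·PV) / P = 128,882.3353 / 45,420.2066 = 2.83756 years.

2.838 years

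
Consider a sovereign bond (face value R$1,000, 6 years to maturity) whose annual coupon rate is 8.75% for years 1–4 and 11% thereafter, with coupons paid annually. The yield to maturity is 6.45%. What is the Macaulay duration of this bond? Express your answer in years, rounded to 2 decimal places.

4.99 years

Periodic yield y = 0.0645. Discount each cash flow and weight by its year:
  t   CF        PV=CF/(1+0.0645)^t    t·PV
  1        87.50        82.1982        82.1982
  2        87.50        77.2177       154.4354
  3        87.50        72.5389       217.6167
  4        87.50        68.1436       272.5746
  5       110.00        80.4756       402.3781
  6     1,110.00       762.8673     4,577.2036
  Σ                  1,143.4414     5,706.4067
Price P = Σ PV = 1,143.4414.
Macaulay duration = Σ(t·PV) / P = 5,706.4067 / 1,143.4414 = 4.99055 years.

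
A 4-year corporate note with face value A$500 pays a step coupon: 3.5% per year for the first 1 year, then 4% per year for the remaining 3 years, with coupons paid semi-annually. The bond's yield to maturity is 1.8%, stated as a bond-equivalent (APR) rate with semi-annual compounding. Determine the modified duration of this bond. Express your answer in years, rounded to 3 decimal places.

Periodic yield y = 0.009. First find Macaulay duration:
  t   CF        PV=CF/(1+0.009)^t    t·PV
  1         8.75         8.6720         8.6720
  2         8.75         8.5946        17.1892
  3        10.00         9.7348        29.2044
  4        10.00         9.6480        38.5918
  5        10.00         9.5619        47.8095
  6        10.00         9.4766        56.8597
  7        10.00         9.3921        65.7446
  8       510.00       474.7236     3,797.7890
  Σ                    539.8035     4,061.8601
P = 539.8035; Macaulay duration = 4,061.8601 / 539.8035 = 7.52470 half-year periods = 3.76235 years.
Modified duration = D_Mac / (1 + y) = 3.76235 / 1.009 = 3.72879 years.

3.729 years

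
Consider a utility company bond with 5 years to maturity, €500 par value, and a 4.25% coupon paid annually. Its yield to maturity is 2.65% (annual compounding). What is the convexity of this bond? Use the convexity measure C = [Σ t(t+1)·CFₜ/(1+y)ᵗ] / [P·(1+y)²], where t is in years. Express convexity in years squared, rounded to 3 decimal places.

25.628

With y = 0.0265:
  t   CF        PV=CF/(1+0.0265)^t    t·PV        t(t+1)·PV
  1        21.25        20.7014        20.7014          41.4028
  2        21.25        20.1670        40.3340         121.0019
  3        21.25        19.6464        58.9391         235.7563
  4        21.25        19.1392        76.5567         382.7834
  5       521.25       457.3528     2,286.7638      13,720.5826
  Σ                    537.0067     2,483.2949      14,501.5271
P = 537.0067.
Convexity = Σ t(t+1)·PV / [P·(1+y)²] = 14,501.5271 / (537.0067 × 1.053702) = 25.62808.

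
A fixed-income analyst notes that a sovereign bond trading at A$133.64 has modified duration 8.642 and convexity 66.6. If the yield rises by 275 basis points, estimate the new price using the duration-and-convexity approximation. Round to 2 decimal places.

A$105.25

Duration effect: -D_mod·Δy = -8.642 × (+0.0275) = -0.237655
Convexity effect: ½·C·(Δy)² = 0.5 × 66.6 × (0.0275)² = +0.025183125
ΔP/P ≈ -0.237655 + 0.025183125 = -0.212471875
New price ≈ 133.64 × (1 - 0.212471875) = 105.245258625.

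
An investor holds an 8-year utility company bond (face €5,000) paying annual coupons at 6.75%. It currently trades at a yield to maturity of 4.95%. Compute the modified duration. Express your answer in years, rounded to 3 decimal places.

6.223 years

Periodic yield y = 0.0495. First find Macaulay duration:
  t   CF        PV=CF/(1+0.0495)^t    t·PV
  1       337.50       321.5817       321.5817
  2       337.50       306.4142       612.8284
  3       337.50       291.9621       875.8862
  4       337.50       278.1916     1,112.7664
  5       337.50       265.0706     1,325.3530
  6       337.50       252.5685     1,515.4108
  7       337.50       240.6560     1,684.5919
  8     5,337.50     3,626.4220    29,011.3763
  Σ                  5,582.8667    36,459.7947
P = 5,582.8667; Macaulay duration = 36,459.7947 / 5,582.8667 = 6.53066 years.
Modified duration = D_Mac / (1 + y) = 6.53066 / 1.0495 = 6.22264 years.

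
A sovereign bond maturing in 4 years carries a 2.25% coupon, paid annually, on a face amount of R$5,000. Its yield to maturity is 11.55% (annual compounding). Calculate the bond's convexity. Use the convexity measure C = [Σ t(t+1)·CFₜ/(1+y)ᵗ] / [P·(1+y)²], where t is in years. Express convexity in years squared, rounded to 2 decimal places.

15.23

With y = 0.1155:
  t   CF        PV=CF/(1+0.1155)^t    t·PV        t(t+1)·PV
  1       112.50       100.8516       100.8516         201.7033
  2       112.50        90.4094       180.8187         542.4561
  3       112.50        81.0483       243.1448         972.5794
  4     5,112.50     3,301.8324    13,207.3295      66,036.6477
  Σ                  3,574.1417    13,732.1447      67,753.3864
P = 3,574.1417.
Convexity = Σ t(t+1)·PV / [P·(1+y)²] = 67,753.3864 / (3,574.1417 × 1.244340) = 15.23422.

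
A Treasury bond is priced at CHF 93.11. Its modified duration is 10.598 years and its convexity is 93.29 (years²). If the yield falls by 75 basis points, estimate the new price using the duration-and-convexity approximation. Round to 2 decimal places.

CHF 100.76

Duration effect: -D_mod·Δy = -10.598 × (-0.0075) = +0.079485
Convexity effect: ½·C·(Δy)² = 0.5 × 93.29 × (-0.0075)² = +0.00262378125
ΔP/P ≈ +0.079485 + 0.00262378125 = +0.08210878125
New price ≈ 93.11 × (1 + 0.08210878125) = 100.7551486221875.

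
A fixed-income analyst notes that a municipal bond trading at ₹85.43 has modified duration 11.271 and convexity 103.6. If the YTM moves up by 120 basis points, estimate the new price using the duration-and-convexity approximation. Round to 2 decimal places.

Duration effect: -D_mod·Δy = -11.271 × (+0.012) = -0.135252
Convexity effect: ½·C·(Δy)² = 0.5 × 103.6 × (0.012)² = +0.0074592
ΔP/P ≈ -0.135252 + 0.0074592 = -0.1277928
New price ≈ 85.43 × (1 - 0.1277928) = 74.512661096.

₹74.51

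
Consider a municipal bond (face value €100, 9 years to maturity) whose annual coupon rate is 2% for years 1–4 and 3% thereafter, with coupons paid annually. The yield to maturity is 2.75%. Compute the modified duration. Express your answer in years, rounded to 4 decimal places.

8.0223 years

Periodic yield y = 0.0275. First find Macaulay duration:
  t   CF        PV=CF/(1+0.0275)^t    t·PV
  1         2.00         1.9465         1.9465
  2         2.00         1.8944         3.7888
  3         2.00         1.8437         5.5310
  4         2.00         1.7943         7.1773
  5         3.00         2.6195        13.0973
  6         3.00         2.5494        15.2961
  7         3.00         2.4811        17.3679
  8         3.00         2.4147        19.3178
  9       103.00        80.6865       726.1783
  Σ                     98.2300       809.7009
P = 98.2300; Macaulay duration = 809.7009 / 98.2300 = 8.24291 years.
Modified duration = D_Mac / (1 + y) = 8.24291 / 1.0275 = 8.02230 years.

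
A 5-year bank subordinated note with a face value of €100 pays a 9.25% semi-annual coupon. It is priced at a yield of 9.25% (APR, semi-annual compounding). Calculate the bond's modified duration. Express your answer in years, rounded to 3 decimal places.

3.932 years

Periodic yield y = 0.04625. First find Macaulay duration:
  t   CF        PV=CF/(1+0.04625)^t    t·PV
  1        4.625         4.4205         4.4205
  2        4.625         4.2251         8.4503
  3        4.625         4.0384        12.1151
  4        4.625         3.8598        15.4394
  5        4.625         3.6892        18.4461
  6        4.625         3.5261        21.1568
  7        4.625         3.3703        23.5918
  8        4.625         3.2213        25.7702
  9        4.625         3.0789        27.7099
  10     104.625        66.5703       665.7034
  Σ                    100.0000       822.8035
P = 100.0000; Macaulay duration = 822.8035 / 100.0000 = 8.22804 half-year periods = 4.11402 years.
Modified duration = D_Mac / (1 + y) = 4.11402 / 1.04625 = 3.93216 years.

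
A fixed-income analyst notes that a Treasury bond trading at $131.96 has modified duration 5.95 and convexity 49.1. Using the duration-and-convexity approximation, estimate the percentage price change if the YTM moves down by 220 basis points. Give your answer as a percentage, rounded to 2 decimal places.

Duration effect: -D_mod·Δy = -5.95 × (-0.022) = +0.130900
Convexity effect: ½·C·(Δy)² = 0.5 × 49.1 × (-0.022)² = +0.0118822
ΔP/P ≈ +0.130900 + 0.0118822 = +0.1427822
= +14.27822%.

+14.28%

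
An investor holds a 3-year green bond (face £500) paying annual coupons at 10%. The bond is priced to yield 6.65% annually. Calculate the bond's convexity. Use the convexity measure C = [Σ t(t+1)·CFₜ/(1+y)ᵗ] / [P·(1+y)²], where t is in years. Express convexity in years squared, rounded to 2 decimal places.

9.37

With y = 0.0665:
  t   CF        PV=CF/(1+0.0665)^t    t·PV        t(t+1)·PV
  1        50.00        46.8823        46.8823          93.7647
  2        50.00        43.9590        87.9181         263.7543
  3       550.00       453.3985     1,360.1956       5,440.7824
  Σ                    544.2399     1,494.9960       5,798.3013
P = 544.2399.
Convexity = Σ t(t+1)·PV / [P·(1+y)²] = 5,798.3013 / (544.2399 × 1.137422) = 9.36674.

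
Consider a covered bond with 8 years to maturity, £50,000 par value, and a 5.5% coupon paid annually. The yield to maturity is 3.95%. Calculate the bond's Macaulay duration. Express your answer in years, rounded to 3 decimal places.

6.756 years

Periodic yield y = 0.0395. Discount each cash flow and weight by its year:
  t   CF        PV=CF/(1+0.0395)^t    t·PV
  1     2,750.00     2,645.5026     2,645.5026
  2     2,750.00     2,544.9761     5,089.9522
  3     2,750.00     2,448.2694     7,344.8083
  4     2,750.00     2,355.2376     9,420.9503
  5     2,750.00     2,265.7408    11,328.7040
  6     2,750.00     2,179.6448    13,077.8690
  7     2,750.00     2,096.8204    14,677.7430
  8    52,750.00    38,692.4754   309,539.8028
  Σ                 55,228.6672   373,125.3322
Price P = Σ PV = 55,228.6672.
Macaulay duration = Σ(t·PV) / P = 373,125.3322 / 55,228.6672 = 6.75601 years.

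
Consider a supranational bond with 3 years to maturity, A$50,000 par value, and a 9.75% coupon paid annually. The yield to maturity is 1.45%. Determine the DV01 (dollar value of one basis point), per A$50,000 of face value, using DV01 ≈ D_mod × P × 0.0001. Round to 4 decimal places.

Periodic yield y = 0.0145.
  t   CF        PV=CF/(1+0.0145)^t    t·PV
  1     4,875.00     4,805.3228     4,805.3228
  2     4,875.00     4,736.6415     9,473.2830
  3    54,875.00    52,555.5250   157,666.5751
  Σ                 62,097.4894   171,945.1810
P = 62,097.4894; D_Mac = 2.76896 yrs; D_mod = 2.72938 yrs.
DV01 ≈ 2.72938 × 62,097.4894 × 0.0001 = 16.948761.

A$16.9488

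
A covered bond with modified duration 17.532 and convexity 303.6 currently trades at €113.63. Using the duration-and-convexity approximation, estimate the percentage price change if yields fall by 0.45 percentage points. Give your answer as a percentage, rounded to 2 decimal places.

+8.20%

Duration effect: -D_mod·Δy = -17.532 × (-0.0045) = +0.078894
Convexity effect: ½·C·(Δy)² = 0.5 × 303.6 × (-0.0045)² = +0.00307395
ΔP/P ≈ +0.078894 + 0.00307395 = +0.08196795
= +8.196795%.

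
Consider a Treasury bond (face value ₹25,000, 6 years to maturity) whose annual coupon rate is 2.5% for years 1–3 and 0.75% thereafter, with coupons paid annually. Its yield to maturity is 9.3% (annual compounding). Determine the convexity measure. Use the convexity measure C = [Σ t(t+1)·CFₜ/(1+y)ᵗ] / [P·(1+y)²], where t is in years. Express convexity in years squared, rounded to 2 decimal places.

With y = 0.093:
  t   CF        PV=CF/(1+0.093)^t    t·PV        t(t+1)·PV
  1       625.00       571.8207       571.8207       1,143.6414
  2       625.00       523.1662     1,046.3324       3,138.9973
  3       625.00       478.6516     1,435.9549       5,743.8194
  4       187.50       131.3774       525.5096       2,627.5478
  5       187.50       120.1989       600.9945       3,605.9667
  6    25,187.50    14,772.8433    88,637.0599     620,459.4195
  Σ                 16,598.0581    92,817.6719     636,719.3921
P = 16,598.0581.
Convexity = Σ t(t+1)·PV / [P·(1+y)²] = 636,719.3921 / (16,598.0581 × 1.194649) = 32.11075.

32.11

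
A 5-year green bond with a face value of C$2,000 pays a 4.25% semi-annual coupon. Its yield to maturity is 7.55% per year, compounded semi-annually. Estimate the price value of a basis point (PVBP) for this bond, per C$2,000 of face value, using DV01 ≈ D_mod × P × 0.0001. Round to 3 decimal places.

Periodic yield y = 0.03775.
  t   CF        PV=CF/(1+0.03775)^t    t·PV
  1        42.50        40.9540        40.9540
  2        42.50        39.4642        78.9284
  3        42.50        38.0286       114.0859
  4        42.50        36.6453       146.5811
  5        42.50        35.3122       176.5612
  6        42.50        34.0277       204.1661
  7        42.50        32.7899       229.5291
  8        42.50        31.5971       252.7767
  9        42.50        30.4477       274.0291
  10    2,042.50     1,410.0504    14,100.5043
  Σ                  1,729.3171    15,618.1159
P = 1,729.3171; D_Mac = 9.03138 half-year periods = 4.51569 yrs; D_mod = 4.35142 yrs.
DV01 ≈ 4.35142 × 1,729.3171 × 0.0001 = 0.752499.

C$0.752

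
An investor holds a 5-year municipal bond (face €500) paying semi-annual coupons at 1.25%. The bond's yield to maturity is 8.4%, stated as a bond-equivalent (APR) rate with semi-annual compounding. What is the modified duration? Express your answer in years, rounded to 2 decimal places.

Periodic yield y = 0.042. First find Macaulay duration:
  t   CF        PV=CF/(1+0.042)^t    t·PV
  1        3.125         2.9990         2.9990
  2        3.125         2.8782         5.7563
  3        3.125         2.7621         8.2864
  4        3.125         2.6508        10.6033
  5        3.125         2.5440        12.7198
  6        3.125         2.4414        14.6486
  7        3.125         2.3430        16.4011
  8        3.125         2.2486        17.9886
  9        3.125         2.1579        19.4215
  10     503.125       333.4254     3,334.2542
  Σ                    356.4505     3,443.0789
P = 356.4505; Macaulay duration = 3,443.0789 / 356.4505 = 9.65935 half-year periods = 4.82967 years.
Modified duration = D_Mac / (1 + y) = 4.82967 / 1.042 = 4.63500 years.

4.64 years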